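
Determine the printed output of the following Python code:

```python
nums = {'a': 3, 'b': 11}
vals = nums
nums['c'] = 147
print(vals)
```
{'a': 3, 'b': 11, 'c': 147}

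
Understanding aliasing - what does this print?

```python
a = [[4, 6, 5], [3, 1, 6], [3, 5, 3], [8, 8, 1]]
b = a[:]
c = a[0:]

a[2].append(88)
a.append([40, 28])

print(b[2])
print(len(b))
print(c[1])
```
[3, 5, 3, 88]
4
[3, 1, 6]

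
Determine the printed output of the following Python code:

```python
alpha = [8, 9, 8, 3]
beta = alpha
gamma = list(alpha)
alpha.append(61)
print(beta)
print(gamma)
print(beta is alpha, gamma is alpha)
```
[8, 9, 8, 3, 61]
[8, 9, 8, 3]
True False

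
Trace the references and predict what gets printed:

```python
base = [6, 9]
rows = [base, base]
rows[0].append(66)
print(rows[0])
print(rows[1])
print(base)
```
[6, 9, 66]
[6, 9, 66]
[6, 9, 66]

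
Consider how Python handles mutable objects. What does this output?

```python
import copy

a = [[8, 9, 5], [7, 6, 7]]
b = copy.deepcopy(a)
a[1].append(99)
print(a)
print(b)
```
[[8, 9, 5], [7, 6, 7, 99]]
[[8, 9, 5], [7, 6, 7]]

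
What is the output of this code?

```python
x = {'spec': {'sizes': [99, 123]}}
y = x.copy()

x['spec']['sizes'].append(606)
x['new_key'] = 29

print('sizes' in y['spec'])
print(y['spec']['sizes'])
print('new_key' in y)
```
True
[99, 123, 606]
False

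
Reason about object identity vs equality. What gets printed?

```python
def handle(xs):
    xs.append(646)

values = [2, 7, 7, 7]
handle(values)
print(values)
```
[2, 7, 7, 7, 646]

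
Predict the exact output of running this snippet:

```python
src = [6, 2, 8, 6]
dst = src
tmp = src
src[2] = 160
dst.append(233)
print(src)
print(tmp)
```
[6, 2, 160, 6, 233]
[6, 2, 160, 6, 233]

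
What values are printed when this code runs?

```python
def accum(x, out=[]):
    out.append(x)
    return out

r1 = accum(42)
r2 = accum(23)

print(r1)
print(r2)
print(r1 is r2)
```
[42, 23]
[42, 23]
True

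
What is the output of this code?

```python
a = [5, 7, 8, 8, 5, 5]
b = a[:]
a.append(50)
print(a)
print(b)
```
[5, 7, 8, 8, 5, 5, 50]
[5, 7, 8, 8, 5, 5]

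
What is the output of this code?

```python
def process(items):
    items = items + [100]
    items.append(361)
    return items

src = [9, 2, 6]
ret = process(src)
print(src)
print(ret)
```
[9, 2, 6]
[9, 2, 6, 100, 361]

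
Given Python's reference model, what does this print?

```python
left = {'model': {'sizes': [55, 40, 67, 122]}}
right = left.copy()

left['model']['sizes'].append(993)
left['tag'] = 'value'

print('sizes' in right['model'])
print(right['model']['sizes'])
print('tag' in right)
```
True
[55, 40, 67, 122, 993]
False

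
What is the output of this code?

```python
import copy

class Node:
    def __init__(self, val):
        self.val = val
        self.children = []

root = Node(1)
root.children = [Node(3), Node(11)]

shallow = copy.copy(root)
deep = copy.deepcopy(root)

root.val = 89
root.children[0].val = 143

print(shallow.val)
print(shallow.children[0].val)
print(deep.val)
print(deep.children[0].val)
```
1
143
1
3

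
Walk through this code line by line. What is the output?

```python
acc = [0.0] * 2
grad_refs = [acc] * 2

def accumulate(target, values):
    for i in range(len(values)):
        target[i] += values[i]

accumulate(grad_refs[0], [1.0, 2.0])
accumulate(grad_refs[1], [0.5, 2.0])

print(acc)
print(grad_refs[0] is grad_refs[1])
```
[1.5, 4.0]
True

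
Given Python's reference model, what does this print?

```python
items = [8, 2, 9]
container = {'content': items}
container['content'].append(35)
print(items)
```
[8, 2, 9, 35]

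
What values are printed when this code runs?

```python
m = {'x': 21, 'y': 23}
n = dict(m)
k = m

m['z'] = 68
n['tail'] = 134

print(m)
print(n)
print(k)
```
{'x': 21, 'y': 23, 'z': 68}
{'x': 21, 'y': 23, 'tail': 134}
{'x': 21, 'y': 23, 'z': 68}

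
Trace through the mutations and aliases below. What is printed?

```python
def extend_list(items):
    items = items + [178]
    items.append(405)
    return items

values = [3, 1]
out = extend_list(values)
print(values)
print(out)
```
[3, 1]
[3, 1, 178, 405]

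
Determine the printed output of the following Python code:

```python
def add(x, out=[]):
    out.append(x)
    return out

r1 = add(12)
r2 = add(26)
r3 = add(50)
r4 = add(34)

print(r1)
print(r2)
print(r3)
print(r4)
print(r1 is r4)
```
[12, 26, 50, 34]
[12, 26, 50, 34]
[12, 26, 50, 34]
[12, 26, 50, 34]
True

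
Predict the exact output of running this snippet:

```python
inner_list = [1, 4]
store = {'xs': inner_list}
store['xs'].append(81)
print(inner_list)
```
[1, 4, 81]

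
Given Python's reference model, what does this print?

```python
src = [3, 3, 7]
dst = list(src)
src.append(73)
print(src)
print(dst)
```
[3, 3, 7, 73]
[3, 3, 7]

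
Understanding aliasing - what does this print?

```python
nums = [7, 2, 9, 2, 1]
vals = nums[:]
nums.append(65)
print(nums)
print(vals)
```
[7, 2, 9, 2, 1, 65]
[7, 2, 9, 2, 1]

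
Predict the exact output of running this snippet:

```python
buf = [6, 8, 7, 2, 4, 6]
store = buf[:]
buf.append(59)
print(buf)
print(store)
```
[6, 8, 7, 2, 4, 6, 59]
[6, 8, 7, 2, 4, 6]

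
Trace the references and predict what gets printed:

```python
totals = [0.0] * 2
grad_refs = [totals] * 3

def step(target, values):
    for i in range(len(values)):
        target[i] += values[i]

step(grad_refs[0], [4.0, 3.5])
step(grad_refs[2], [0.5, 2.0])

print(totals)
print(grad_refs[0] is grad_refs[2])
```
[4.5, 5.5]
True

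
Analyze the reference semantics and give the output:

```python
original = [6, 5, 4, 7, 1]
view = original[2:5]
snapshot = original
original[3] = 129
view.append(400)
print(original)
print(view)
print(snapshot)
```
[6, 5, 4, 129, 1]
[4, 7, 1, 400]
[6, 5, 4, 129, 1]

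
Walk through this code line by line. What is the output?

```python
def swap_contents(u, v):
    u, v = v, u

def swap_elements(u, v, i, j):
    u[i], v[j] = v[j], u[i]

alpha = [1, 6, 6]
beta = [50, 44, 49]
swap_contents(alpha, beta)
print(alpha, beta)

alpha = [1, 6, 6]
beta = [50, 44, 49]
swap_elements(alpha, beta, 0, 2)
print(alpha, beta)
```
[1, 6, 6] [50, 44, 49]
[49, 6, 6] [50, 44, 1]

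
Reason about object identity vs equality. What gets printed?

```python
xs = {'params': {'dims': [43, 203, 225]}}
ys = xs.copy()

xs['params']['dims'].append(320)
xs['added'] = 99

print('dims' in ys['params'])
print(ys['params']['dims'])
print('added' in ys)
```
True
[43, 203, 225, 320]
False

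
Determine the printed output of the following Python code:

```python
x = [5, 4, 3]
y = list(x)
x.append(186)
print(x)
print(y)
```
[5, 4, 3, 186]
[5, 4, 3]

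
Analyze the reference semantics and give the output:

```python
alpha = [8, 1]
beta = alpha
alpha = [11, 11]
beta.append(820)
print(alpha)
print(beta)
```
[11, 11]
[8, 1, 820]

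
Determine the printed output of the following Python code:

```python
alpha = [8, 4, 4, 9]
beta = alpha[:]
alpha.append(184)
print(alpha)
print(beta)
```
[8, 4, 4, 9, 184]
[8, 4, 4, 9]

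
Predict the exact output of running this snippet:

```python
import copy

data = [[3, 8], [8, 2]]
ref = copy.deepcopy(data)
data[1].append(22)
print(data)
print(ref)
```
[[3, 8], [8, 2, 22]]
[[3, 8], [8, 2]]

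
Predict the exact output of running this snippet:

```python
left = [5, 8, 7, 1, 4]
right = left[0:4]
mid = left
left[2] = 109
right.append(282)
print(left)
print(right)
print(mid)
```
[5, 8, 109, 1, 4]
[5, 8, 7, 1, 282]
[5, 8, 109, 1, 4]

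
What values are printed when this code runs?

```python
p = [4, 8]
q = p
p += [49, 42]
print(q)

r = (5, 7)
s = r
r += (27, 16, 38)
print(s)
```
[4, 8, 49, 42]
(5, 7)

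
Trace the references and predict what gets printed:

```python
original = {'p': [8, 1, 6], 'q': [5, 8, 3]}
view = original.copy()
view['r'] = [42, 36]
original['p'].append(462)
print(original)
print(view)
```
{'p': [8, 1, 6, 462], 'q': [5, 8, 3]}
{'p': [8, 1, 6, 462], 'q': [5, 8, 3], 'r': [42, 36]}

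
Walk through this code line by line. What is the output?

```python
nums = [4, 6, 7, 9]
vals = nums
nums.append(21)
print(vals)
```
[4, 6, 7, 9, 21]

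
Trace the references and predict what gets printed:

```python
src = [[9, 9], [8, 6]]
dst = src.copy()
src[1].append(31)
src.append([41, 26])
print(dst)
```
[[9, 9], [8, 6, 31]]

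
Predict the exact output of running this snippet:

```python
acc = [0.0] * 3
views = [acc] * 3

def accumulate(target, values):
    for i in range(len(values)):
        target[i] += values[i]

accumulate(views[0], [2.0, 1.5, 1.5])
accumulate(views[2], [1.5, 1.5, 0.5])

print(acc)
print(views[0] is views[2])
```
[3.5, 3.0, 2.0]
True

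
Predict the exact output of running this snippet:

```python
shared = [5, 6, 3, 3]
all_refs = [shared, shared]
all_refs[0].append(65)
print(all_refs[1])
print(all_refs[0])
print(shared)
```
[5, 6, 3, 3, 65]
[5, 6, 3, 3, 65]
[5, 6, 3, 3, 65]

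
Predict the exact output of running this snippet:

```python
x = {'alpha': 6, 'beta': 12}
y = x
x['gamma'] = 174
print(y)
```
{'alpha': 6, 'beta': 12, 'gamma': 174}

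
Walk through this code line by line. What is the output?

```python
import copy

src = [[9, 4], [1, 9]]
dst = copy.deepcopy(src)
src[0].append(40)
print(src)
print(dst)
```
[[9, 4, 40], [1, 9]]
[[9, 4], [1, 9]]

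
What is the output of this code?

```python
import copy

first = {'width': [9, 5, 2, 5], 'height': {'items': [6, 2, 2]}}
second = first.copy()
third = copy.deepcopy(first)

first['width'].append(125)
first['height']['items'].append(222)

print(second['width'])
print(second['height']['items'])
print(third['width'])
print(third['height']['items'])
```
[9, 5, 2, 5, 125]
[6, 2, 2, 222]
[9, 5, 2, 5]
[6, 2, 2]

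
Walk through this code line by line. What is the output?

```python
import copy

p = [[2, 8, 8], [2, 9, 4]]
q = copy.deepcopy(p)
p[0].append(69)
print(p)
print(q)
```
[[2, 8, 8, 69], [2, 9, 4]]
[[2, 8, 8], [2, 9, 4]]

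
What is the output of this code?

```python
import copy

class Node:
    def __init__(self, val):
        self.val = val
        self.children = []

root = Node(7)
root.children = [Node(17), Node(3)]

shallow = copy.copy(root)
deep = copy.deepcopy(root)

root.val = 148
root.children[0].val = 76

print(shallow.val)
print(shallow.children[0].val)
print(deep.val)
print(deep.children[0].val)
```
7
76
7
17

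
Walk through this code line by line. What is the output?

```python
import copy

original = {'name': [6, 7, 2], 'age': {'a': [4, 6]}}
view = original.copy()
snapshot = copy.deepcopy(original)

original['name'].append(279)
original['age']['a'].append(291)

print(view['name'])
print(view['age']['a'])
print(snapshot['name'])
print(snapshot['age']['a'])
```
[6, 7, 2, 279]
[4, 6, 291]
[6, 7, 2]
[4, 6]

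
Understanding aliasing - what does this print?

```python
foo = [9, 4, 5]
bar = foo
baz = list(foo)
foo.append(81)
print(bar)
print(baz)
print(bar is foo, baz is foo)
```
[9, 4, 5, 81]
[9, 4, 5]
True False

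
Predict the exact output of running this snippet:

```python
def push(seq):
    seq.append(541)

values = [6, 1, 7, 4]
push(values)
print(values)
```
[6, 1, 7, 4, 541]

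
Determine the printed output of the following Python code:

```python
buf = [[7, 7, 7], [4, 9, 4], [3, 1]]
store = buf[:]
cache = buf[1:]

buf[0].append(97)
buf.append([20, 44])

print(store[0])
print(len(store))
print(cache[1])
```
[7, 7, 7, 97]
3
[3, 1]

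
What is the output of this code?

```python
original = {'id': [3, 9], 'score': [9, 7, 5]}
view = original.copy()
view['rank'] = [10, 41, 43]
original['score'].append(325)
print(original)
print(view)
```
{'id': [3, 9], 'score': [9, 7, 5, 325]}
{'id': [3, 9], 'score': [9, 7, 5, 325], 'rank': [10, 41, 43]}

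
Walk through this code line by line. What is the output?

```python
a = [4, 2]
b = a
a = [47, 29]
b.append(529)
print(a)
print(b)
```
[47, 29]
[4, 2, 529]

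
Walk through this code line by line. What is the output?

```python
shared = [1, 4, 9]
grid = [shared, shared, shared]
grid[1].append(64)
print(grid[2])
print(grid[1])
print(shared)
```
[1, 4, 9, 64]
[1, 4, 9, 64]
[1, 4, 9, 64]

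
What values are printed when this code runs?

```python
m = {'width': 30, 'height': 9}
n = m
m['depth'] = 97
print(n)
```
{'width': 30, 'height': 9, 'depth': 97}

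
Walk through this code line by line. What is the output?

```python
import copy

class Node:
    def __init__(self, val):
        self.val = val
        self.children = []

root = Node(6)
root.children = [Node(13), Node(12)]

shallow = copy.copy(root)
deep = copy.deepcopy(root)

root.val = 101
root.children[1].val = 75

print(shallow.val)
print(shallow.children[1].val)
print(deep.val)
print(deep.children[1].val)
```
6
75
6
12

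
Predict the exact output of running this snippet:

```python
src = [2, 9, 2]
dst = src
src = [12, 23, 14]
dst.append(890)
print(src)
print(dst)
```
[12, 23, 14]
[2, 9, 2, 890]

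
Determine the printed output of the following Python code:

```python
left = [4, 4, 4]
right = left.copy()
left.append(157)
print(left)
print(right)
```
[4, 4, 4, 157]
[4, 4, 4]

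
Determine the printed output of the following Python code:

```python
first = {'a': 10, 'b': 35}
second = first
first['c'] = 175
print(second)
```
{'a': 10, 'b': 35, 'c': 175}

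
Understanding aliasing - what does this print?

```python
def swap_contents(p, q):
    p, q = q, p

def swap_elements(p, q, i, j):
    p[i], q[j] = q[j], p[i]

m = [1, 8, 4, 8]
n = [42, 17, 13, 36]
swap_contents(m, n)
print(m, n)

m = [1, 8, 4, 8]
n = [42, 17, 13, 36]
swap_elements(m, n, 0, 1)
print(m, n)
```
[1, 8, 4, 8] [42, 17, 13, 36]
[17, 8, 4, 8] [42, 1, 13, 36]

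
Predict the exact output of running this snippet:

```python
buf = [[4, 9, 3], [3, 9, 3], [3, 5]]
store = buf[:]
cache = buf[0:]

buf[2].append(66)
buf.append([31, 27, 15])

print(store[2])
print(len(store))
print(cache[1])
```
[3, 5, 66]
3
[3, 9, 3]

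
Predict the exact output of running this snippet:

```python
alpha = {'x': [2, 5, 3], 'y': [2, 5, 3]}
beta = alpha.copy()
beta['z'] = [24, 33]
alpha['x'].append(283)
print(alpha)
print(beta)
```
{'x': [2, 5, 3, 283], 'y': [2, 5, 3]}
{'x': [2, 5, 3, 283], 'y': [2, 5, 3], 'z': [24, 33]}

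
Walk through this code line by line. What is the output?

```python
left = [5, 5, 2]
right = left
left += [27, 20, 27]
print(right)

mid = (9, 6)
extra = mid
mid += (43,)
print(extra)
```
[5, 5, 2, 27, 20, 27]
(9, 6)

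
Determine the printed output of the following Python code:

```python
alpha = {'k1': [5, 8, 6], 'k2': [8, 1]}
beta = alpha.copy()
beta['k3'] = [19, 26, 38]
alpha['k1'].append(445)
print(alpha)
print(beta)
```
{'k1': [5, 8, 6, 445], 'k2': [8, 1]}
{'k1': [5, 8, 6, 445], 'k2': [8, 1], 'k3': [19, 26, 38]}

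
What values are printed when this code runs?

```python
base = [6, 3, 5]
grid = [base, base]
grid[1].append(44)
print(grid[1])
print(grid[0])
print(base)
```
[6, 3, 5, 44]
[6, 3, 5, 44]
[6, 3, 5, 44]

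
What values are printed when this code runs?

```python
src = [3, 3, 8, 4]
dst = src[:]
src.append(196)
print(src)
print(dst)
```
[3, 3, 8, 4, 196]
[3, 3, 8, 4]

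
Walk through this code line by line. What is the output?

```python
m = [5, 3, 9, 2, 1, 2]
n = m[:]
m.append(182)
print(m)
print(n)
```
[5, 3, 9, 2, 1, 2, 182]
[5, 3, 9, 2, 1, 2]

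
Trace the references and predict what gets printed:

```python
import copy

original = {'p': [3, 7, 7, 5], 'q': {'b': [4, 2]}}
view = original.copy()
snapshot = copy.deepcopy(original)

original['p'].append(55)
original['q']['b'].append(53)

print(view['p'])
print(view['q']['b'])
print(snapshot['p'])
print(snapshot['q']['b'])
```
[3, 7, 7, 5, 55]
[4, 2, 53]
[3, 7, 7, 5]
[4, 2]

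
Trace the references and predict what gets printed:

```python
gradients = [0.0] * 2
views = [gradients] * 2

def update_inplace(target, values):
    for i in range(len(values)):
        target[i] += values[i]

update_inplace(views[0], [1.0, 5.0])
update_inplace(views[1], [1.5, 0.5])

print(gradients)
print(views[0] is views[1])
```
[2.5, 5.5]
True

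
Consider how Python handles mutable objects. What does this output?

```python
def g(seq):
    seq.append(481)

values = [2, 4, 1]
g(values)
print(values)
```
[2, 4, 1, 481]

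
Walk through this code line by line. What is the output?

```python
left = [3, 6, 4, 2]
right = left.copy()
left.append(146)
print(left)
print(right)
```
[3, 6, 4, 2, 146]
[3, 6, 4, 2]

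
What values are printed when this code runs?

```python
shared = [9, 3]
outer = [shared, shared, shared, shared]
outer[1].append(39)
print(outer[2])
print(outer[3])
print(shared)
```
[9, 3, 39]
[9, 3, 39]
[9, 3, 39]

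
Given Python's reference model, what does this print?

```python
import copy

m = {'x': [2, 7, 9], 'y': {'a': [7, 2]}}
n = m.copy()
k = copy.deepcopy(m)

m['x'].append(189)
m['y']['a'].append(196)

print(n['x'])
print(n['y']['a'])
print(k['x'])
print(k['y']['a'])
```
[2, 7, 9, 189]
[7, 2, 196]
[2, 7, 9]
[7, 2]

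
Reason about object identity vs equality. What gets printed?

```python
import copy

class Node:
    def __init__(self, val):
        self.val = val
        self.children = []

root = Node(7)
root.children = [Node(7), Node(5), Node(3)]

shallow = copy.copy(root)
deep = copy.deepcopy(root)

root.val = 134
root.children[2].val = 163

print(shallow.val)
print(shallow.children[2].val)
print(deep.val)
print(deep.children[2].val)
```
7
163
7
3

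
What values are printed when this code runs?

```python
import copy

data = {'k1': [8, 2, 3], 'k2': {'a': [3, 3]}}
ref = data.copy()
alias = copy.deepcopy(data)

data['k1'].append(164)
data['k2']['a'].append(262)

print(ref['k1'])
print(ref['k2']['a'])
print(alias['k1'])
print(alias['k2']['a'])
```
[8, 2, 3, 164]
[3, 3, 262]
[8, 2, 3]
[3, 3]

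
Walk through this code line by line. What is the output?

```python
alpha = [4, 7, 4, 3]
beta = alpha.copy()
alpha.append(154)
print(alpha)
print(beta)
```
[4, 7, 4, 3, 154]
[4, 7, 4, 3]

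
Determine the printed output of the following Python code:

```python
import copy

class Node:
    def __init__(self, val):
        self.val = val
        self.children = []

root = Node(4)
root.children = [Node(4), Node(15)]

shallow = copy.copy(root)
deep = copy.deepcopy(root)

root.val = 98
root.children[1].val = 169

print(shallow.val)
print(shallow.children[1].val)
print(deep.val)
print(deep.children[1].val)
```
4
169
4
15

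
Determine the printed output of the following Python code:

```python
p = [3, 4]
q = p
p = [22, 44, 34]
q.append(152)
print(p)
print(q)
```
[22, 44, 34]
[3, 4, 152]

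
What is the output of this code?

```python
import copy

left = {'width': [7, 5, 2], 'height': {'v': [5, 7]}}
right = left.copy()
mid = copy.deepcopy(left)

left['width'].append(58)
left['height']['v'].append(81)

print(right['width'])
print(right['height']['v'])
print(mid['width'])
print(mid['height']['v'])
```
[7, 5, 2, 58]
[5, 7, 81]
[7, 5, 2]
[5, 7]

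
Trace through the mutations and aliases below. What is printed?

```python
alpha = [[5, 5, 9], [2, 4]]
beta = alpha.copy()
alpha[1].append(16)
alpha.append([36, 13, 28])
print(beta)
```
[[5, 5, 9], [2, 4, 16]]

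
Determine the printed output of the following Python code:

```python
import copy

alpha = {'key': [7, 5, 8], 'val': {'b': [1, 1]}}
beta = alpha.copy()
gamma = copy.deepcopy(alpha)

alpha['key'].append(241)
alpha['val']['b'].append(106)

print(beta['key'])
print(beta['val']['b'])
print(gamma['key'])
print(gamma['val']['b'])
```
[7, 5, 8, 241]
[1, 1, 106]
[7, 5, 8]
[1, 1]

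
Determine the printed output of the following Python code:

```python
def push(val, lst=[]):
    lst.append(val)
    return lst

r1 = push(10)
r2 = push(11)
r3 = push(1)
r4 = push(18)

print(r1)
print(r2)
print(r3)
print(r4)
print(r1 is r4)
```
[10, 11, 1, 18]
[10, 11, 1, 18]
[10, 11, 1, 18]
[10, 11, 1, 18]
True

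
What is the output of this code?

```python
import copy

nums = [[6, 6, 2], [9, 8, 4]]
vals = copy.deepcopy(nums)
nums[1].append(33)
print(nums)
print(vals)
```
[[6, 6, 2], [9, 8, 4, 33]]
[[6, 6, 2], [9, 8, 4]]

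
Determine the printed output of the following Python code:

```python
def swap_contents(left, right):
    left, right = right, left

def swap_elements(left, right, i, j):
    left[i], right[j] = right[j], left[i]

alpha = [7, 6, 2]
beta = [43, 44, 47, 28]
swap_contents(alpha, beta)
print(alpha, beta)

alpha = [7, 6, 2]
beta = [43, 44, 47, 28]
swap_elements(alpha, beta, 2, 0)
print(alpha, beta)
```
[7, 6, 2] [43, 44, 47, 28]
[7, 6, 43] [2, 44, 47, 28]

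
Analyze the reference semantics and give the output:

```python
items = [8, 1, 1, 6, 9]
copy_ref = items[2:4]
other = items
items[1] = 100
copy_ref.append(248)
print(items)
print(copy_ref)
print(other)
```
[8, 100, 1, 6, 9]
[1, 6, 248]
[8, 100, 1, 6, 9]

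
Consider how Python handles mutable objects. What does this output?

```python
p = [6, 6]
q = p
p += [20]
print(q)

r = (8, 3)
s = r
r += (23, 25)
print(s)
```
[6, 6, 20]
(8, 3)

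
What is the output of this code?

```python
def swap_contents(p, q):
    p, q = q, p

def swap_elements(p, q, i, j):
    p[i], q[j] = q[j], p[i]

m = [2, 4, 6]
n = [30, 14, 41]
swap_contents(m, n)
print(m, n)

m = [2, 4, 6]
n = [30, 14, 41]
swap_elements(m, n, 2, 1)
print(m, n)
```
[2, 4, 6] [30, 14, 41]
[2, 4, 14] [30, 6, 41]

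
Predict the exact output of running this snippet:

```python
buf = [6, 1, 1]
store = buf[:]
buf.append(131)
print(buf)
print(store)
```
[6, 1, 1, 131]
[6, 1, 1]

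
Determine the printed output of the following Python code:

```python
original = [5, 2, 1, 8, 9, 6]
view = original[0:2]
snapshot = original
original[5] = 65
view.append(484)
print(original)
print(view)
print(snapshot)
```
[5, 2, 1, 8, 9, 65]
[5, 2, 484]
[5, 2, 1, 8, 9, 65]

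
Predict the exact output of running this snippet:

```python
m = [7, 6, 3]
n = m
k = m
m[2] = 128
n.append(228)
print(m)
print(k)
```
[7, 6, 128, 228]
[7, 6, 128, 228]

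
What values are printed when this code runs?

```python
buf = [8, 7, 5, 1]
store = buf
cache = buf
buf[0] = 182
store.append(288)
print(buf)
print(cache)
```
[182, 7, 5, 1, 288]
[182, 7, 5, 1, 288]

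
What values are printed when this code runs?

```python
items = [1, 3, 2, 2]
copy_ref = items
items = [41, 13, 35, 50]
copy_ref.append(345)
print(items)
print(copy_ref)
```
[41, 13, 35, 50]
[1, 3, 2, 2, 345]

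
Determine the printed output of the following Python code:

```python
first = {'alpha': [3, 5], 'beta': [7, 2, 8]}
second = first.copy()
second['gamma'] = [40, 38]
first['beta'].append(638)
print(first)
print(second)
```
{'alpha': [3, 5], 'beta': [7, 2, 8, 638]}
{'alpha': [3, 5], 'beta': [7, 2, 8, 638], 'gamma': [40, 38]}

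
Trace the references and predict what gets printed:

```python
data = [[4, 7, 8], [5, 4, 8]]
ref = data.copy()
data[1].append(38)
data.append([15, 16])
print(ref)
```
[[4, 7, 8], [5, 4, 8, 38]]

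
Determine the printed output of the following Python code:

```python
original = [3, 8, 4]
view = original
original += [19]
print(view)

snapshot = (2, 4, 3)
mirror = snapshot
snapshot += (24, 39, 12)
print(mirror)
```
[3, 8, 4, 19]
(2, 4, 3)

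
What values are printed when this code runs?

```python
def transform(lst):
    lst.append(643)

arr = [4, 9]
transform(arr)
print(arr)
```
[4, 9, 643]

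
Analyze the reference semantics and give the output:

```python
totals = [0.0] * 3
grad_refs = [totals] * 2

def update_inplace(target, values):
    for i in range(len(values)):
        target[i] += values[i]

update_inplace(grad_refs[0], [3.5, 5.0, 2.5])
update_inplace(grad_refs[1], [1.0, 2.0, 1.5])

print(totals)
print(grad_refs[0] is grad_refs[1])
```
[4.5, 7.0, 4.0]
True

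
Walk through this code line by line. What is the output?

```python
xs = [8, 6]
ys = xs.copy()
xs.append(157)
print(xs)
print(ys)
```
[8, 6, 157]
[8, 6]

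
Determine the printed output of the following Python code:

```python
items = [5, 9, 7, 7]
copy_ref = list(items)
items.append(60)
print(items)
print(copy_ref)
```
[5, 9, 7, 7, 60]
[5, 9, 7, 7]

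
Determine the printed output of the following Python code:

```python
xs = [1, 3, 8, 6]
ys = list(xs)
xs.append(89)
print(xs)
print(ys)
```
[1, 3, 8, 6, 89]
[1, 3, 8, 6]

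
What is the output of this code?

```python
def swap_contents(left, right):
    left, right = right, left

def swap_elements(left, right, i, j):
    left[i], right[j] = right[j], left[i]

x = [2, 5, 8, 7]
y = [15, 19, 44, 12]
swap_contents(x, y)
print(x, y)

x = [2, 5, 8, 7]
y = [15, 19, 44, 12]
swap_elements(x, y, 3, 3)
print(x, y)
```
[2, 5, 8, 7] [15, 19, 44, 12]
[2, 5, 8, 12] [15, 19, 44, 7]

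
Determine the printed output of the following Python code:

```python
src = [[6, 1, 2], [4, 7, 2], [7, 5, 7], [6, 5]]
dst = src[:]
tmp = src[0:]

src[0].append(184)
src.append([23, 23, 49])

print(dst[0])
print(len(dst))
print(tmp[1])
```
[6, 1, 2, 184]
4
[4, 7, 2]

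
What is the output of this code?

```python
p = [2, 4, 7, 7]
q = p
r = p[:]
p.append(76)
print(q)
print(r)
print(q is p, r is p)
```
[2, 4, 7, 7, 76]
[2, 4, 7, 7]
True False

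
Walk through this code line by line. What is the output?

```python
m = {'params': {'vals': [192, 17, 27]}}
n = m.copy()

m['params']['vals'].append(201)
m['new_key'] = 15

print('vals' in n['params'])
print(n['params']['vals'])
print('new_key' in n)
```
True
[192, 17, 27, 201]
False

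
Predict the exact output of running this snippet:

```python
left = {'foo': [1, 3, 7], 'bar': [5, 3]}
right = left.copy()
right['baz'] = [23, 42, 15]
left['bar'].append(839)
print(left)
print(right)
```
{'foo': [1, 3, 7], 'bar': [5, 3, 839]}
{'foo': [1, 3, 7], 'bar': [5, 3, 839], 'baz': [23, 42, 15]}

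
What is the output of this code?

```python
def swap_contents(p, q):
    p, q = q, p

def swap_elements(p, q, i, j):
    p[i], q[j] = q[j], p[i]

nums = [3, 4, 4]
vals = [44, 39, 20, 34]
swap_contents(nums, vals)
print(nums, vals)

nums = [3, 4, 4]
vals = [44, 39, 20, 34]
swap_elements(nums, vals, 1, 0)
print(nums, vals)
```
[3, 4, 4] [44, 39, 20, 34]
[3, 44, 4] [4, 39, 20, 34]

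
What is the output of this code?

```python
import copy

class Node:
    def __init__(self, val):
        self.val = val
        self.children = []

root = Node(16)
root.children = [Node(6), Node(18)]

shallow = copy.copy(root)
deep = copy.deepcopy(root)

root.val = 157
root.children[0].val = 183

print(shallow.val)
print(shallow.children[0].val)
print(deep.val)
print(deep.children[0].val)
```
16
183
16
6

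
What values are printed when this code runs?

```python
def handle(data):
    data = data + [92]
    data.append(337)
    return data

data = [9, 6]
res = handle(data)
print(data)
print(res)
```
[9, 6]
[9, 6, 92, 337]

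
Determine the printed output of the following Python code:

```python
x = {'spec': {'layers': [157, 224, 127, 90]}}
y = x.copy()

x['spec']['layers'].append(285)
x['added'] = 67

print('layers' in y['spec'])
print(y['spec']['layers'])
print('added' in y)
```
True
[157, 224, 127, 90, 285]
False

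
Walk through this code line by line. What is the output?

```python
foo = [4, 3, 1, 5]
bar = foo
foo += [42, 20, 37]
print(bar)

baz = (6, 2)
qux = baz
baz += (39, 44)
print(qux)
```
[4, 3, 1, 5, 42, 20, 37]
(6, 2)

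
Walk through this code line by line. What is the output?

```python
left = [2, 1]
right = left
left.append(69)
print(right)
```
[2, 1, 69]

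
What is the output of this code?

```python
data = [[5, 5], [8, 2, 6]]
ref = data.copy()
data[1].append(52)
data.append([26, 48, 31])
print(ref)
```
[[5, 5], [8, 2, 6, 52]]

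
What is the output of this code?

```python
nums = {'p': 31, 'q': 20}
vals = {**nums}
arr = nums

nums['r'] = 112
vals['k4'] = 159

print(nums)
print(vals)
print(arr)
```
{'p': 31, 'q': 20, 'r': 112}
{'p': 31, 'q': 20, 'k4': 159}
{'p': 31, 'q': 20, 'r': 112}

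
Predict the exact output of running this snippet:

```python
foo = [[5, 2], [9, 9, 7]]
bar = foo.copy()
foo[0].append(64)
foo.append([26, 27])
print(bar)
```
[[5, 2, 64], [9, 9, 7]]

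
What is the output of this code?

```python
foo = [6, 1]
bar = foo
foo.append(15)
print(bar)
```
[6, 1, 15]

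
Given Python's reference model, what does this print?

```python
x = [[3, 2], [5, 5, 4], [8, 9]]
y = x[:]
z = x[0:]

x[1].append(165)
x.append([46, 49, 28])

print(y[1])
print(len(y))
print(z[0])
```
[5, 5, 4, 165]
3
[3, 2]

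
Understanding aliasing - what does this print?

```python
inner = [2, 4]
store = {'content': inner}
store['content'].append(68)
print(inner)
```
[2, 4, 68]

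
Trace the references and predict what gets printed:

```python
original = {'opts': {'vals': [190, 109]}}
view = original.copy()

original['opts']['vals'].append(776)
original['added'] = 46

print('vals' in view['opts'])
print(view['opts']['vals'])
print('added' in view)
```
True
[190, 109, 776]
False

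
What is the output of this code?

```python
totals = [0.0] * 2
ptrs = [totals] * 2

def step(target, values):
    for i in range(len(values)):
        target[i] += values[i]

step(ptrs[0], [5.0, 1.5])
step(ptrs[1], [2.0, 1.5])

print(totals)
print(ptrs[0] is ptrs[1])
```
[7.0, 3.0]
True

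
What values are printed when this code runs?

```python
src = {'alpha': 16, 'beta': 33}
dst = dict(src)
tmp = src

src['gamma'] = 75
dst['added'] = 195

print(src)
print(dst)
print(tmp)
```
{'alpha': 16, 'beta': 33, 'gamma': 75}
{'alpha': 16, 'beta': 33, 'added': 195}
{'alpha': 16, 'beta': 33, 'gamma': 75}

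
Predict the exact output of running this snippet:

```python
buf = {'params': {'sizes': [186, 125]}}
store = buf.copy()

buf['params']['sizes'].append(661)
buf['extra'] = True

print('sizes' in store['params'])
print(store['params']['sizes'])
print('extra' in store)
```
True
[186, 125, 661]
False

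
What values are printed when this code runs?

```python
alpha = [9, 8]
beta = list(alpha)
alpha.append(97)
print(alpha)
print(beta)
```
[9, 8, 97]
[9, 8]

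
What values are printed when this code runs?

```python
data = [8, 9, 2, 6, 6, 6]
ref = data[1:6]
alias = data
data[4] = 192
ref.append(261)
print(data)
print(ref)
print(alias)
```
[8, 9, 2, 6, 192, 6]
[9, 2, 6, 6, 6, 261]
[8, 9, 2, 6, 192, 6]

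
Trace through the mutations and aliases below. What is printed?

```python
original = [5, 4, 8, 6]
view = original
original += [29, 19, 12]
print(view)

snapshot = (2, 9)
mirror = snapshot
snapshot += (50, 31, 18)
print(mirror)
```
[5, 4, 8, 6, 29, 19, 12]
(2, 9)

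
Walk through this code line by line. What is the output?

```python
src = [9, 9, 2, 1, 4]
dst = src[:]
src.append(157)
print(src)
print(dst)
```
[9, 9, 2, 1, 4, 157]
[9, 9, 2, 1, 4]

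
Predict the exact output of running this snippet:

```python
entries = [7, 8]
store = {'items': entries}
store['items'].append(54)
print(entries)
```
[7, 8, 54]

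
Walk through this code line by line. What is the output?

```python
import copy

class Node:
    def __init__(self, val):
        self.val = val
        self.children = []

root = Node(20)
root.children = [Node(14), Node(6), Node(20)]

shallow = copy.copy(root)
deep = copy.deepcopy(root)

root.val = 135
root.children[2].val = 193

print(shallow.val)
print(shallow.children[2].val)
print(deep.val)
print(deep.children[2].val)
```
20
193
20
20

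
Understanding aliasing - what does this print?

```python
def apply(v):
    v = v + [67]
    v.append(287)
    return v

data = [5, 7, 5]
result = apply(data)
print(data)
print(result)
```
[5, 7, 5]
[5, 7, 5, 67, 287]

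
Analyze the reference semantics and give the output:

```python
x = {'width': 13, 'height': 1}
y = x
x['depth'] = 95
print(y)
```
{'width': 13, 'height': 1, 'depth': 95}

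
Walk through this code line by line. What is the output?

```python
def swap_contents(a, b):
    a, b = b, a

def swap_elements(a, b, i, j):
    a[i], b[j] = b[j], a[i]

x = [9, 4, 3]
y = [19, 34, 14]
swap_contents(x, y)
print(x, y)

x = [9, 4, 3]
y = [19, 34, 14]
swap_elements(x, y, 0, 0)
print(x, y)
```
[9, 4, 3] [19, 34, 14]
[19, 4, 3] [9, 34, 14]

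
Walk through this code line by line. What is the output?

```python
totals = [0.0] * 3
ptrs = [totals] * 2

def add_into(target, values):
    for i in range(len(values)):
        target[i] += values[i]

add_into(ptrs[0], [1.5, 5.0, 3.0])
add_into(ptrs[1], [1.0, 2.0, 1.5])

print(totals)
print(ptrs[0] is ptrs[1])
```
[2.5, 7.0, 4.5]
True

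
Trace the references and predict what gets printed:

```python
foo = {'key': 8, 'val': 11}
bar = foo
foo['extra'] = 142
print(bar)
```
{'key': 8, 'val': 11, 'extra': 142}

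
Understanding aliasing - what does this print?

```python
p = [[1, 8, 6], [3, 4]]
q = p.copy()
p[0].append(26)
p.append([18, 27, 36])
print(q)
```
[[1, 8, 6, 26], [3, 4]]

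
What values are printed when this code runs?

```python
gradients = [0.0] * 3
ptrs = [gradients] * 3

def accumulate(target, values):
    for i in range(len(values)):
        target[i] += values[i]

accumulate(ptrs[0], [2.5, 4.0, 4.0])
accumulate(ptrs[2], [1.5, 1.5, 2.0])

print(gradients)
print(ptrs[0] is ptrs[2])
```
[4.0, 5.5, 6.0]
True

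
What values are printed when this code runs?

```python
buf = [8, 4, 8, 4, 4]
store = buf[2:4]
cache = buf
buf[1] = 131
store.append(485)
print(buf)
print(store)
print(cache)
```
[8, 131, 8, 4, 4]
[8, 4, 485]
[8, 131, 8, 4, 4]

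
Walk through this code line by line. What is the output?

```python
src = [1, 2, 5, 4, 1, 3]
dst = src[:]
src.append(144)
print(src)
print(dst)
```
[1, 2, 5, 4, 1, 3, 144]
[1, 2, 5, 4, 1, 3]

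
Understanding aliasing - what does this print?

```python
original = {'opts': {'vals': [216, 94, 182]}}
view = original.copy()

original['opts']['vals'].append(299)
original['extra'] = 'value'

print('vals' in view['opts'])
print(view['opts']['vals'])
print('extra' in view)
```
True
[216, 94, 182, 299]
False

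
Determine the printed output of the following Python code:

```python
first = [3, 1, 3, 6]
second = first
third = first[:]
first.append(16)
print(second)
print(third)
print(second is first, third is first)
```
[3, 1, 3, 6, 16]
[3, 1, 3, 6]
True False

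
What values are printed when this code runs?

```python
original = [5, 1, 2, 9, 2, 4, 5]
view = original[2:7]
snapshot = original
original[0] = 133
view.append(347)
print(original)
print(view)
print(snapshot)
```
[133, 1, 2, 9, 2, 4, 5]
[2, 9, 2, 4, 5, 347]
[133, 1, 2, 9, 2, 4, 5]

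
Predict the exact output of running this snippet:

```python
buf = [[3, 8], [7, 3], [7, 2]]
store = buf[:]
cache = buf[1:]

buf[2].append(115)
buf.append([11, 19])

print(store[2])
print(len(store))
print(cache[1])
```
[7, 2, 115]
3
[7, 2, 115]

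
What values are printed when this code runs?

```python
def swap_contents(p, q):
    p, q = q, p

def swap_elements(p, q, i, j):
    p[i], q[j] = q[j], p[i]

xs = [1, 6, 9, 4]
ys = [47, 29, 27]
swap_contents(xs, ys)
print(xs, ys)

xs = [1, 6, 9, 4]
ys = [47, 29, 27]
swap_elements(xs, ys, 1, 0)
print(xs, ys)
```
[1, 6, 9, 4] [47, 29, 27]
[1, 47, 9, 4] [6, 29, 27]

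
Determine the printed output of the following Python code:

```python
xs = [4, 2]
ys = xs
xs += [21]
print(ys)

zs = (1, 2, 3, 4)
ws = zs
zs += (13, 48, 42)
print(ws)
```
[4, 2, 21]
(1, 2, 3, 4)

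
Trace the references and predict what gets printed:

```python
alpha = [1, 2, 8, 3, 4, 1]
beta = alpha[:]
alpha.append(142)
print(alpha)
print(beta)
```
[1, 2, 8, 3, 4, 1, 142]
[1, 2, 8, 3, 4, 1]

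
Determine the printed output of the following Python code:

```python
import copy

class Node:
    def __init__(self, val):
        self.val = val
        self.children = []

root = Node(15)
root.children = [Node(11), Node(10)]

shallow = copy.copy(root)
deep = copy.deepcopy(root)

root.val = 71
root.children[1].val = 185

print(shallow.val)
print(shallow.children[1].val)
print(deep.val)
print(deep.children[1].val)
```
15
185
15
10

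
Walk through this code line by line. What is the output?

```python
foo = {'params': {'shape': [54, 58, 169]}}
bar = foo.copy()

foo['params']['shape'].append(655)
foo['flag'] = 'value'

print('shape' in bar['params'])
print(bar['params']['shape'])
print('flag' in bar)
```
True
[54, 58, 169, 655]
False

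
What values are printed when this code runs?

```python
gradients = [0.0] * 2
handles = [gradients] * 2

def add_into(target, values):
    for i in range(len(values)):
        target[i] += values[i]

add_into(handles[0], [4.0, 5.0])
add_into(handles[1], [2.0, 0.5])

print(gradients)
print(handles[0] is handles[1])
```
[6.0, 5.5]
True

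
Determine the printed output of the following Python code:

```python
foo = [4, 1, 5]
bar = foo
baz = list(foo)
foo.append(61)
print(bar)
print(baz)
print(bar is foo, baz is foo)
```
[4, 1, 5, 61]
[4, 1, 5]
True False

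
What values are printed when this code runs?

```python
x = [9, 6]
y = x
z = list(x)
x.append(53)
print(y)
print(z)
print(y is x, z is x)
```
[9, 6, 53]
[9, 6]
True False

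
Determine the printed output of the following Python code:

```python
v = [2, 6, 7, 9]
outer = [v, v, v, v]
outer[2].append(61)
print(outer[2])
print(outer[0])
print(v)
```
[2, 6, 7, 9, 61]
[2, 6, 7, 9, 61]
[2, 6, 7, 9, 61]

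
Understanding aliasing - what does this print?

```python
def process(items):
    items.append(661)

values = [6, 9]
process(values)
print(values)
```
[6, 9, 661]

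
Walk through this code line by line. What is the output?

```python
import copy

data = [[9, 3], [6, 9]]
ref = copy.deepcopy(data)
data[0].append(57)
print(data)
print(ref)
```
[[9, 3, 57], [6, 9]]
[[9, 3], [6, 9]]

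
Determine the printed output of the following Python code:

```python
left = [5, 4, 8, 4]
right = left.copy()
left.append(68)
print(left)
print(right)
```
[5, 4, 8, 4, 68]
[5, 4, 8, 4]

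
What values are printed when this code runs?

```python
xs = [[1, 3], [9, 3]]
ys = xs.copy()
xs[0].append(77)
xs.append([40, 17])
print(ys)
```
[[1, 3, 77], [9, 3]]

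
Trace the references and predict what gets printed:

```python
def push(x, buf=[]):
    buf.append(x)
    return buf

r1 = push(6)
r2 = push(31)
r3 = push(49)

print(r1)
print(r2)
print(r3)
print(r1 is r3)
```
[6, 31, 49]
[6, 31, 49]
[6, 31, 49]
True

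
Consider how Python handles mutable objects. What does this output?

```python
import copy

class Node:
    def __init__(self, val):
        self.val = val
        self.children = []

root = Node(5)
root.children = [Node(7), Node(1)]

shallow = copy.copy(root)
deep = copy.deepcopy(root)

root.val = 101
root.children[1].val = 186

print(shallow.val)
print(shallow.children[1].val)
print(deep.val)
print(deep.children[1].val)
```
5
186
5
1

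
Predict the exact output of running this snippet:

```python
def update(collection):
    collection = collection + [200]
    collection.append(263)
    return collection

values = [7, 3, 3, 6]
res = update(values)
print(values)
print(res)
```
[7, 3, 3, 6]
[7, 3, 3, 6, 200, 263]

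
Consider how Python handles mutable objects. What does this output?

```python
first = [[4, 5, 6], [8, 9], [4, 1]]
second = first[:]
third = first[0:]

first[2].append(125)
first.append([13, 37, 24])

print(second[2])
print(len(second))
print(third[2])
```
[4, 1, 125]
3
[4, 1, 125]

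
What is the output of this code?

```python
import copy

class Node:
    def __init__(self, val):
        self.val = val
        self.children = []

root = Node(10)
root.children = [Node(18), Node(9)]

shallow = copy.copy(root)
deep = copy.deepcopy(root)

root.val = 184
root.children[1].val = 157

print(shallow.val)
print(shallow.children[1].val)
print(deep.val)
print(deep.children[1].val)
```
10
157
10
9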